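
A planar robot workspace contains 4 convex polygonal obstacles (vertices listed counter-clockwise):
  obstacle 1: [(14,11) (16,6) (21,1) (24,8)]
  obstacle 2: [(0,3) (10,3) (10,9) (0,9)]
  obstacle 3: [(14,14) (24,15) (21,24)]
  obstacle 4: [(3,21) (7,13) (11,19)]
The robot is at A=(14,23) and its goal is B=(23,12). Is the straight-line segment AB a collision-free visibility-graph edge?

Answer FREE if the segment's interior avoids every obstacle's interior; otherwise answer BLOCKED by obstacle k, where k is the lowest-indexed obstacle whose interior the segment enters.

Obstacle 1 [(14,11) (16,6) (21,1) (24,8)]:
  edge (14,11)–(16,6): clear
  edge (16,6)–(21,1): clear
  edge (21,1)–(24,8): clear
  edge (24,8)–(14,11): clear
  midpoint (37/2,35/2) outside
  → clear
Obstacle 2 [(0,3) (10,3) (10,9) (0,9)]:
  edge (0,3)–(10,3): clear
  edge (10,3)–(10,9): clear
  edge (10,9)–(0,9): clear
  edge (0,9)–(0,3): clear
  midpoint (37/2,35/2) outside
  → clear
Obstacle 3 [(14,14) (24,15) (21,24)]:
  edge (14,14)–(24,15): crosses AB
  edge (24,15)–(21,24): clear
  edge (21,24)–(14,14): crosses AB
  → BLOCKED
Obstacle 4 [(3,21) (7,13) (11,19)]:
  edge (3,21)–(7,13): clear
  edge (7,13)–(11,19): clear
  edge (11,19)–(3,21): clear
  midpoint (37/2,35/2) outside
  → clear

BLOCKED by obstacle 3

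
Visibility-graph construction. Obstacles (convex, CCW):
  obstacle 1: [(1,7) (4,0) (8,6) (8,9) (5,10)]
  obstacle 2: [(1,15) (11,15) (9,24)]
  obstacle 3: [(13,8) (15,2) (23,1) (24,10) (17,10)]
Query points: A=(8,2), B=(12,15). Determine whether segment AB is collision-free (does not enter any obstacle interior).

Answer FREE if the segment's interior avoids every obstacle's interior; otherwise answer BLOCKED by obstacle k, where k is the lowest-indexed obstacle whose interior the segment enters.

FREE

Obstacle 1 [(1,7) (4,0) (8,6) (8,9) (5,10)]:
  edge (1,7)–(4,0): clear
  edge (4,0)–(8,6): clear
  edge (8,6)–(8,9): clear
  edge (8,9)–(5,10): clear
  edge (5,10)–(1,7): clear
  midpoint (10,17/2) outside
  → clear
Obstacle 2 [(1,15) (11,15) (9,24)]:
  edge (1,15)–(11,15): clear
  edge (11,15)–(9,24): clear
  edge (9,24)–(1,15): clear
  midpoint (10,17/2) outside
  → clear
Obstacle 3 [(13,8) (15,2) (23,1) (24,10) (17,10)]:
  edge (13,8)–(15,2): clear
  edge (15,2)–(23,1): clear
  edge (23,1)–(24,10): clear
  edge (24,10)–(17,10): clear
  edge (17,10)–(13,8): clear
  midpoint (10,17/2) outside
  → clear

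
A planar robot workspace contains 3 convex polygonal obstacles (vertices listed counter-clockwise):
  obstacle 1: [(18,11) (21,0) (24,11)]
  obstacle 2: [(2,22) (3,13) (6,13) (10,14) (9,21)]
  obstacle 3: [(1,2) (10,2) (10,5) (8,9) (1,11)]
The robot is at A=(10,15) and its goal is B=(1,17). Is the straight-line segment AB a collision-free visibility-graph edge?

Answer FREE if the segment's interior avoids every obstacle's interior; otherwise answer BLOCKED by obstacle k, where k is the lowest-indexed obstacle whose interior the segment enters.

BLOCKED by obstacle 2

Obstacle 1 [(18,11) (21,0) (24,11)]:
  edge (18,11)–(21,0): clear
  edge (21,0)–(24,11): clear
  edge (24,11)–(18,11): clear
  midpoint (11/2,16) outside
  → clear
Obstacle 2 [(2,22) (3,13) (6,13) (10,14) (9,21)]:
  edge (2,22)–(3,13): crosses AB
  edge (3,13)–(6,13): clear
  edge (6,13)–(10,14): clear
  edge (10,14)–(9,21): crosses AB
  edge (9,21)–(2,22): clear
  → BLOCKED
Obstacle 3 [(1,2) (10,2) (10,5) (8,9) (1,11)]:
  edge (1,2)–(10,2): clear
  edge (10,2)–(10,5): clear
  edge (10,5)–(8,9): clear
  edge (8,9)–(1,11): clear
  edge (1,11)–(1,2): clear
  midpoint (11/2,16) outside
  → clear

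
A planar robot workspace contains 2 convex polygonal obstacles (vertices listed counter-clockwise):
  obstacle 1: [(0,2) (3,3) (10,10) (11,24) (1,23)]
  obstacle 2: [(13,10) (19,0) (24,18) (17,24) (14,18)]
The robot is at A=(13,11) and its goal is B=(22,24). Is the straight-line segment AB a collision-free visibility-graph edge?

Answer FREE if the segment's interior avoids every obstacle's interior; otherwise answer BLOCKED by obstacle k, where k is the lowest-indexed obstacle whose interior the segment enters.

Obstacle 1 [(0,2) (3,3) (10,10) (11,24) (1,23)]:
  edge (0,2)–(3,3): clear
  edge (3,3)–(10,10): clear
  edge (10,10)–(11,24): clear
  edge (11,24)–(1,23): clear
  edge (1,23)–(0,2): clear
  midpoint (35/2,35/2) outside
  → clear
Obstacle 2 [(13,10) (19,0) (24,18) (17,24) (14,18)]:
  edge (13,10)–(19,0): clear
  edge (19,0)–(24,18): clear
  edge (24,18)–(17,24): crosses AB
  edge (17,24)–(14,18): clear
  edge (14,18)–(13,10): crosses AB
  → BLOCKED

BLOCKED by obstacle 2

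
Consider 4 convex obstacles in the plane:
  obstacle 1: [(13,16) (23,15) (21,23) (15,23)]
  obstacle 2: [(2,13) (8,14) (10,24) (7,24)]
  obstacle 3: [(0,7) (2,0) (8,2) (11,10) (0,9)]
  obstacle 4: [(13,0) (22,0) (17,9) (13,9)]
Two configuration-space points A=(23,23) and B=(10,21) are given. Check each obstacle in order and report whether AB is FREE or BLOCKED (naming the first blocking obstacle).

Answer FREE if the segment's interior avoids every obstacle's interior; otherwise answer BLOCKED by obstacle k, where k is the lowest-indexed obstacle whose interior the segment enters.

Obstacle 1 [(13,16) (23,15) (21,23) (15,23)]:
  edge (13,16)–(23,15): clear
  edge (23,15)–(21,23): crosses AB
  edge (21,23)–(15,23): clear
  edge (15,23)–(13,16): crosses AB
  → BLOCKED
Obstacle 2 [(2,13) (8,14) (10,24) (7,24)]:
  edge (2,13)–(8,14): clear
  edge (8,14)–(10,24): clear
  edge (10,24)–(7,24): clear
  edge (7,24)–(2,13): clear
  midpoint (33/2,22) outside
  → clear
Obstacle 3 [(0,7) (2,0) (8,2) (11,10) (0,9)]:
  edge (0,7)–(2,0): clear
  edge (2,0)–(8,2): clear
  edge (8,2)–(11,10): clear
  edge (11,10)–(0,9): clear
  edge (0,9)–(0,7): clear
  midpoint (33/2,22) outside
  → clear
Obstacle 4 [(13,0) (22,0) (17,9) (13,9)]:
  edge (13,0)–(22,0): clear
  edge (22,0)–(17,9): clear
  edge (17,9)–(13,9): clear
  edge (13,9)–(13,0): clear
  midpoint (33/2,22) outside
  → clear

BLOCKED by obstacle 1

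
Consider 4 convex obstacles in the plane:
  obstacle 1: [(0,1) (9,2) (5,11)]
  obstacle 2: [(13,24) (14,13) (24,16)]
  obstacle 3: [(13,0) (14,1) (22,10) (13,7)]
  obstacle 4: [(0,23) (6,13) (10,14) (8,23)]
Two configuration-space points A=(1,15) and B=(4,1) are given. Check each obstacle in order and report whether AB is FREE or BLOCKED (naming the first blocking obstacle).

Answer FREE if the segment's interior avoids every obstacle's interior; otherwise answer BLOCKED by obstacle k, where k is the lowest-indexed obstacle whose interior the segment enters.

Obstacle 1 [(0,1) (9,2) (5,11)]:
  edge (0,1)–(9,2): crosses AB
  edge (9,2)–(5,11): clear
  edge (5,11)–(0,1): crosses AB
  → BLOCKED
Obstacle 2 [(13,24) (14,13) (24,16)]:
  edge (13,24)–(14,13): clear
  edge (14,13)–(24,16): clear
  edge (24,16)–(13,24): clear
  midpoint (5/2,8) outside
  → clear
Obstacle 3 [(13,0) (14,1) (22,10) (13,7)]:
  edge (13,0)–(14,1): clear
  edge (14,1)–(22,10): clear
  edge (22,10)–(13,7): clear
  edge (13,7)–(13,0): clear
  midpoint (5/2,8) outside
  → clear
Obstacle 4 [(0,23) (6,13) (10,14) (8,23)]:
  edge (0,23)–(6,13): clear
  edge (6,13)–(10,14): clear
  edge (10,14)–(8,23): clear
  edge (8,23)–(0,23): clear
  midpoint (5/2,8) outside
  → clear

BLOCKED by obstacle 1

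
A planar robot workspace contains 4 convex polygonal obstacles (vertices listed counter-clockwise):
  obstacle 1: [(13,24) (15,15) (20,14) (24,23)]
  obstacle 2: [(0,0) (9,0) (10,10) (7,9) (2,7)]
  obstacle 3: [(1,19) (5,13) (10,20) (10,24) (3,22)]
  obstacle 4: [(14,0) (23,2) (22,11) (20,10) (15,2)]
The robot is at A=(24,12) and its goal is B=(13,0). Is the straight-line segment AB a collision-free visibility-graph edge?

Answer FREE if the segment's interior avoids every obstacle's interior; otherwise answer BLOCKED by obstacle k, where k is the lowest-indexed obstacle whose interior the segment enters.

BLOCKED by obstacle 4

Obstacle 1 [(13,24) (15,15) (20,14) (24,23)]:
  edge (13,24)–(15,15): clear
  edge (15,15)–(20,14): clear
  edge (20,14)–(24,23): clear
  edge (24,23)–(13,24): clear
  midpoint (37/2,6) outside
  → clear
Obstacle 2 [(0,0) (9,0) (10,10) (7,9) (2,7)]:
  edge (0,0)–(9,0): clear
  edge (9,0)–(10,10): clear
  edge (10,10)–(7,9): clear
  edge (7,9)–(2,7): clear
  edge (2,7)–(0,0): clear
  midpoint (37/2,6) outside
  → clear
Obstacle 3 [(1,19) (5,13) (10,20) (10,24) (3,22)]:
  edge (1,19)–(5,13): clear
  edge (5,13)–(10,20): clear
  edge (10,20)–(10,24): clear
  edge (10,24)–(3,22): clear
  edge (3,22)–(1,19): clear
  midpoint (37/2,6) outside
  → clear
Obstacle 4 [(14,0) (23,2) (22,11) (20,10) (15,2)]:
  edge (14,0)–(23,2): clear
  edge (23,2)–(22,11): crosses AB
  edge (22,11)–(20,10): clear
  edge (20,10)–(15,2): crosses AB
  edge (15,2)–(14,0): clear
  → BLOCKED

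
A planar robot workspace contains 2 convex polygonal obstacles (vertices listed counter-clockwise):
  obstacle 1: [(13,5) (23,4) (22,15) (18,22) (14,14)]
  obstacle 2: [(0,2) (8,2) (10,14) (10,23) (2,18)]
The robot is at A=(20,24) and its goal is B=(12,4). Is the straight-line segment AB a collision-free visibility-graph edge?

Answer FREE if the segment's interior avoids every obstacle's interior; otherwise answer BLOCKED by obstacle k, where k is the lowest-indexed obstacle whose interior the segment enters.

Obstacle 1 [(13,5) (23,4) (22,15) (18,22) (14,14)]:
  edge (13,5)–(23,4): clear
  edge (23,4)–(22,15): clear
  edge (22,15)–(18,22): crosses AB
  edge (18,22)–(14,14): clear
  edge (14,14)–(13,5): crosses AB
  → BLOCKED
Obstacle 2 [(0,2) (8,2) (10,14) (10,23) (2,18)]:
  edge (0,2)–(8,2): clear
  edge (8,2)–(10,14): clear
  edge (10,14)–(10,23): clear
  edge (10,23)–(2,18): clear
  edge (2,18)–(0,2): clear
  midpoint (16,14) outside
  → clear

BLOCKED by obstacle 1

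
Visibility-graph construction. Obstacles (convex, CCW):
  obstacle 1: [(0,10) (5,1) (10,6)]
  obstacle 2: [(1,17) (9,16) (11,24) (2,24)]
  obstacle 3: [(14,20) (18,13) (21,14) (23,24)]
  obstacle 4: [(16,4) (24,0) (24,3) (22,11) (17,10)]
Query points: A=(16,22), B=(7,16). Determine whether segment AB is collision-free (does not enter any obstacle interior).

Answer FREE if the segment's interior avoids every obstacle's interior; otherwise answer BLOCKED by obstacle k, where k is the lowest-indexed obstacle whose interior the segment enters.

BLOCKED by obstacle 2

Obstacle 1 [(0,10) (5,1) (10,6)]:
  edge (0,10)–(5,1): clear
  edge (5,1)–(10,6): clear
  edge (10,6)–(0,10): clear
  midpoint (23/2,19) outside
  → clear
Obstacle 2 [(1,17) (9,16) (11,24) (2,24)]:
  edge (1,17)–(9,16): crosses AB
  edge (9,16)–(11,24): crosses AB
  edge (11,24)–(2,24): clear
  edge (2,24)–(1,17): clear
  → BLOCKED
Obstacle 3 [(14,20) (18,13) (21,14) (23,24)]:
  edge (14,20)–(18,13): clear
  edge (18,13)–(21,14): clear
  edge (21,14)–(23,24): clear
  edge (23,24)–(14,20): clear
  midpoint (23/2,19) outside
  → clear
Obstacle 4 [(16,4) (24,0) (24,3) (22,11) (17,10)]:
  edge (16,4)–(24,0): clear
  edge (24,0)–(24,3): clear
  edge (24,3)–(22,11): clear
  edge (22,11)–(17,10): clear
  edge (17,10)–(16,4): clear
  midpoint (23/2,19) outside
  → clear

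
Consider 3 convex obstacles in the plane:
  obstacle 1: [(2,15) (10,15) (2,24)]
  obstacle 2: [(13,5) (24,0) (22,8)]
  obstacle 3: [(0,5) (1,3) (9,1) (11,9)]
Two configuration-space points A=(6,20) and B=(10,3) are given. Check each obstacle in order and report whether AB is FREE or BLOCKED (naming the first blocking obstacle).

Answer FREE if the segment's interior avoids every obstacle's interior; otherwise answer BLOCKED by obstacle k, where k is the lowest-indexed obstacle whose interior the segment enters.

BLOCKED by obstacle 1

Obstacle 1 [(2,15) (10,15) (2,24)]:
  edge (2,15)–(10,15): crosses AB
  edge (10,15)–(2,24): crosses AB
  edge (2,24)–(2,15): clear
  → BLOCKED
Obstacle 2 [(13,5) (24,0) (22,8)]:
  edge (13,5)–(24,0): clear
  edge (24,0)–(22,8): clear
  edge (22,8)–(13,5): clear
  midpoint (8,23/2) outside
  → clear
Obstacle 3 [(0,5) (1,3) (9,1) (11,9)]:
  edge (0,5)–(1,3): clear
  edge (1,3)–(9,1): clear
  edge (9,1)–(11,9): crosses AB
  edge (11,9)–(0,5): crosses AB
  → BLOCKED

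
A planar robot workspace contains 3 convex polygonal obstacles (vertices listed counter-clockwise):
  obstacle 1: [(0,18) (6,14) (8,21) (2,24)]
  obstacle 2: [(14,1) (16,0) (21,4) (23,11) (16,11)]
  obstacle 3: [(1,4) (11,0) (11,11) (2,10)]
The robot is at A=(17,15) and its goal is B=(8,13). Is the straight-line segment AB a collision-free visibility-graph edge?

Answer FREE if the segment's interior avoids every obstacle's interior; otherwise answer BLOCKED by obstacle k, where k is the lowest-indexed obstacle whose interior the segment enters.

FREE

Obstacle 1 [(0,18) (6,14) (8,21) (2,24)]:
  edge (0,18)–(6,14): clear
  edge (6,14)–(8,21): clear
  edge (8,21)–(2,24): clear
  edge (2,24)–(0,18): clear
  midpoint (25/2,14) outside
  → clear
Obstacle 2 [(14,1) (16,0) (21,4) (23,11) (16,11)]:
  edge (14,1)–(16,0): clear
  edge (16,0)–(21,4): clear
  edge (21,4)–(23,11): clear
  edge (23,11)–(16,11): clear
  edge (16,11)–(14,1): clear
  midpoint (25/2,14) outside
  → clear
Obstacle 3 [(1,4) (11,0) (11,11) (2,10)]:
  edge (1,4)–(11,0): clear
  edge (11,0)–(11,11): clear
  edge (11,11)–(2,10): clear
  edge (2,10)–(1,4): clear
  midpoint (25/2,14) outside
  → clear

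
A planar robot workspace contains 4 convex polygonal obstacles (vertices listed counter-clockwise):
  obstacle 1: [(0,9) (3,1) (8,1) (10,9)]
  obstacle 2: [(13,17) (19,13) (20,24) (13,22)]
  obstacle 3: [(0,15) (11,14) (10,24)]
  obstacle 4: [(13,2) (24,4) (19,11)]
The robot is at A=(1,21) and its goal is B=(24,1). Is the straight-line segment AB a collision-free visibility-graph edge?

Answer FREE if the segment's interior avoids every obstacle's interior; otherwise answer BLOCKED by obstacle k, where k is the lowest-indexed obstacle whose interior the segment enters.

Obstacle 1 [(0,9) (3,1) (8,1) (10,9)]:
  edge (0,9)–(3,1): clear
  edge (3,1)–(8,1): clear
  edge (8,1)–(10,9): clear
  edge (10,9)–(0,9): clear
  midpoint (25/2,11) outside
  → clear
Obstacle 2 [(13,17) (19,13) (20,24) (13,22)]:
  edge (13,17)–(19,13): clear
  edge (19,13)–(20,24): clear
  edge (20,24)–(13,22): clear
  edge (13,22)–(13,17): clear
  midpoint (25/2,11) outside
  → clear
Obstacle 3 [(0,15) (11,14) (10,24)]:
  edge (0,15)–(11,14): crosses AB
  edge (11,14)–(10,24): clear
  edge (10,24)–(0,15): crosses AB
  → BLOCKED
Obstacle 4 [(13,2) (24,4) (19,11)]:
  edge (13,2)–(24,4): crosses AB
  edge (24,4)–(19,11): clear
  edge (19,11)–(13,2): crosses AB
  → BLOCKED

BLOCKED by obstacle 3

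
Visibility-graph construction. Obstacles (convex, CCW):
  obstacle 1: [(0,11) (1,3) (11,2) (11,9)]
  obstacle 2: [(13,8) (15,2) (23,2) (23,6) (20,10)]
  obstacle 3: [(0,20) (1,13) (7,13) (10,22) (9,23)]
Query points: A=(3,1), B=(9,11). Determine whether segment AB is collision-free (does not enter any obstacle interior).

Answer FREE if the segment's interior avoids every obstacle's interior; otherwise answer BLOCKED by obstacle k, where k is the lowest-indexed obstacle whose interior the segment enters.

Obstacle 1 [(0,11) (1,3) (11,2) (11,9)]:
  edge (0,11)–(1,3): clear
  edge (1,3)–(11,2): crosses AB
  edge (11,2)–(11,9): clear
  edge (11,9)–(0,11): crosses AB
  → BLOCKED
Obstacle 2 [(13,8) (15,2) (23,2) (23,6) (20,10)]:
  edge (13,8)–(15,2): clear
  edge (15,2)–(23,2): clear
  edge (23,2)–(23,6): clear
  edge (23,6)–(20,10): clear
  edge (20,10)–(13,8): clear
  midpoint (6,6) outside
  → clear
Obstacle 3 [(0,20) (1,13) (7,13) (10,22) (9,23)]:
  edge (0,20)–(1,13): clear
  edge (1,13)–(7,13): clear
  edge (7,13)–(10,22): clear
  edge (10,22)–(9,23): clear
  edge (9,23)–(0,20): clear
  midpoint (6,6) outside
  → clear

BLOCKED by obstacle 1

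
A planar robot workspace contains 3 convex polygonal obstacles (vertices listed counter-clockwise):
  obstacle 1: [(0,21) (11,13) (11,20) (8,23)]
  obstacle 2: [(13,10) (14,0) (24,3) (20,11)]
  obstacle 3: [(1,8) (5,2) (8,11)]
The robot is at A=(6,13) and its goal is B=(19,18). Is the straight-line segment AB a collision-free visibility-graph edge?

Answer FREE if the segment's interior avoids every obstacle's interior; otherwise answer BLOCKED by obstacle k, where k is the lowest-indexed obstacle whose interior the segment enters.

Obstacle 1 [(0,21) (11,13) (11,20) (8,23)]:
  edge (0,21)–(11,13): crosses AB
  edge (11,13)–(11,20): crosses AB
  edge (11,20)–(8,23): clear
  edge (8,23)–(0,21): clear
  → BLOCKED
Obstacle 2 [(13,10) (14,0) (24,3) (20,11)]:
  edge (13,10)–(14,0): clear
  edge (14,0)–(24,3): clear
  edge (24,3)–(20,11): clear
  edge (20,11)–(13,10): clear
  midpoint (25/2,31/2) outside
  → clear
Obstacle 3 [(1,8) (5,2) (8,11)]:
  edge (1,8)–(5,2): clear
  edge (5,2)–(8,11): clear
  edge (8,11)–(1,8): clear
  midpoint (25/2,31/2) outside
  → clear

BLOCKED by obstacle 1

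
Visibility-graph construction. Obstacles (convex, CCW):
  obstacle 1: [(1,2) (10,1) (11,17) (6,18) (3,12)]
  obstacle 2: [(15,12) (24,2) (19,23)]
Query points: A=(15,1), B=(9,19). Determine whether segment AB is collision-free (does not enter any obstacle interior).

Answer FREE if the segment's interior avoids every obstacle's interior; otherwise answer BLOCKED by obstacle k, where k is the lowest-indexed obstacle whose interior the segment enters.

BLOCKED by obstacle 1

Obstacle 1 [(1,2) (10,1) (11,17) (6,18) (3,12)]:
  edge (1,2)–(10,1): clear
  edge (10,1)–(11,17): crosses AB
  edge (11,17)–(6,18): crosses AB
  edge (6,18)–(3,12): clear
  edge (3,12)–(1,2): clear
  → BLOCKED
Obstacle 2 [(15,12) (24,2) (19,23)]:
  edge (15,12)–(24,2): clear
  edge (24,2)–(19,23): clear
  edge (19,23)–(15,12): clear
  midpoint (12,10) outside
  → clear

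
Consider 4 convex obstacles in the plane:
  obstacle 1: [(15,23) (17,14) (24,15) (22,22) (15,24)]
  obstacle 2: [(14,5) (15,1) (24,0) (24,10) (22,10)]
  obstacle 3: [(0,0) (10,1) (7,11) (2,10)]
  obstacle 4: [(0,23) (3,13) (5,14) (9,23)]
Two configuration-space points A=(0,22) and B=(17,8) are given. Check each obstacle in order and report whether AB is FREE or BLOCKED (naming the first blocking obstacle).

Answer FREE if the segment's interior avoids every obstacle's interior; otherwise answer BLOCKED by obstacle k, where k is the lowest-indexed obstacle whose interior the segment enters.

Obstacle 1 [(15,23) (17,14) (24,15) (22,22) (15,24)]:
  edge (15,23)–(17,14): clear
  edge (17,14)–(24,15): clear
  edge (24,15)–(22,22): clear
  edge (22,22)–(15,24): clear
  edge (15,24)–(15,23): clear
  midpoint (17/2,15) outside
  → clear
Obstacle 2 [(14,5) (15,1) (24,0) (24,10) (22,10)]:
  edge (14,5)–(15,1): clear
  edge (15,1)–(24,0): clear
  edge (24,0)–(24,10): clear
  edge (24,10)–(22,10): clear
  edge (22,10)–(14,5): clear
  midpoint (17/2,15) outside
  → clear
Obstacle 3 [(0,0) (10,1) (7,11) (2,10)]:
  edge (0,0)–(10,1): clear
  edge (10,1)–(7,11): clear
  edge (7,11)–(2,10): clear
  edge (2,10)–(0,0): clear
  midpoint (17/2,15) outside
  → clear
Obstacle 4 [(0,23) (3,13) (5,14) (9,23)]:
  edge (0,23)–(3,13): crosses AB
  edge (3,13)–(5,14): clear
  edge (5,14)–(9,23): crosses AB
  edge (9,23)–(0,23): clear
  → BLOCKED

BLOCKED by obstacle 4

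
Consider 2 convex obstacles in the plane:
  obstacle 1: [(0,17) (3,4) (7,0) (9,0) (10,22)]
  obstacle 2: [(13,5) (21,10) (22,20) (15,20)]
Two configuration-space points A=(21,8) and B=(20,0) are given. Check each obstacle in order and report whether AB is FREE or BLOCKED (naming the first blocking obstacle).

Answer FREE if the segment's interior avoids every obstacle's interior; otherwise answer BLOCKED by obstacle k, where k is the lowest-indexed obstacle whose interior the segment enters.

Obstacle 1 [(0,17) (3,4) (7,0) (9,0) (10,22)]:
  edge (0,17)–(3,4): clear
  edge (3,4)–(7,0): clear
  edge (7,0)–(9,0): clear
  edge (9,0)–(10,22): clear
  edge (10,22)–(0,17): clear
  midpoint (41/2,4) outside
  → clear
Obstacle 2 [(13,5) (21,10) (22,20) (15,20)]:
  edge (13,5)–(21,10): clear
  edge (21,10)–(22,20): clear
  edge (22,20)–(15,20): clear
  edge (15,20)–(13,5): clear
  midpoint (41/2,4) outside
  → clear

FREE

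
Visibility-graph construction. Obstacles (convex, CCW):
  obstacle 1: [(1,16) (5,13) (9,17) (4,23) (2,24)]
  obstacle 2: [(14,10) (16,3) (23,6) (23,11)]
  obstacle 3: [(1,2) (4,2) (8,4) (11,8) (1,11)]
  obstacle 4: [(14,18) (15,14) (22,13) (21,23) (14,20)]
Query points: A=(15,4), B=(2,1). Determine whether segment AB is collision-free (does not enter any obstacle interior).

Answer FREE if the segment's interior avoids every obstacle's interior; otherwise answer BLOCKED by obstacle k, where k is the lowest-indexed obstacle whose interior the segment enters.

FREE

Obstacle 1 [(1,16) (5,13) (9,17) (4,23) (2,24)]:
  edge (1,16)–(5,13): clear
  edge (5,13)–(9,17): clear
  edge (9,17)–(4,23): clear
  edge (4,23)–(2,24): clear
  edge (2,24)–(1,16): clear
  midpoint (17/2,5/2) outside
  → clear
Obstacle 2 [(14,10) (16,3) (23,6) (23,11)]:
  edge (14,10)–(16,3): clear
  edge (16,3)–(23,6): clear
  edge (23,6)–(23,11): clear
  edge (23,11)–(14,10): clear
  midpoint (17/2,5/2) outside
  → clear
Obstacle 3 [(1,2) (4,2) (8,4) (11,8) (1,11)]:
  edge (1,2)–(4,2): clear
  edge (4,2)–(8,4): clear
  edge (8,4)–(11,8): clear
  edge (11,8)–(1,11): clear
  edge (1,11)–(1,2): clear
  midpoint (17/2,5/2) outside
  → clear
Obstacle 4 [(14,18) (15,14) (22,13) (21,23) (14,20)]:
  edge (14,18)–(15,14): clear
  edge (15,14)–(22,13): clear
  edge (22,13)–(21,23): clear
  edge (21,23)–(14,20): clear
  edge (14,20)–(14,18): clear
  midpoint (17/2,5/2) outside
  → clear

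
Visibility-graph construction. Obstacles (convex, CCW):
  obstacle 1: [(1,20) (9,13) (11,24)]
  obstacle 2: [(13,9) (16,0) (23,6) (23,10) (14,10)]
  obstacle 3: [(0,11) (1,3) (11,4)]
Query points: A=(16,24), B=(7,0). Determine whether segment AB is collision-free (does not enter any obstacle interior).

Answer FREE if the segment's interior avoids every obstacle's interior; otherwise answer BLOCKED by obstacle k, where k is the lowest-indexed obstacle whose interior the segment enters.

BLOCKED by obstacle 3

Obstacle 1 [(1,20) (9,13) (11,24)]:
  edge (1,20)–(9,13): clear
  edge (9,13)–(11,24): clear
  edge (11,24)–(1,20): clear
  midpoint (23/2,12) outside
  → clear
Obstacle 2 [(13,9) (16,0) (23,6) (23,10) (14,10)]:
  edge (13,9)–(16,0): clear
  edge (16,0)–(23,6): clear
  edge (23,6)–(23,10): clear
  edge (23,10)–(14,10): clear
  edge (14,10)–(13,9): clear
  midpoint (23/2,12) outside
  → clear
Obstacle 3 [(0,11) (1,3) (11,4)]:
  edge (0,11)–(1,3): clear
  edge (1,3)–(11,4): crosses AB
  edge (11,4)–(0,11): crosses AB
  → BLOCKED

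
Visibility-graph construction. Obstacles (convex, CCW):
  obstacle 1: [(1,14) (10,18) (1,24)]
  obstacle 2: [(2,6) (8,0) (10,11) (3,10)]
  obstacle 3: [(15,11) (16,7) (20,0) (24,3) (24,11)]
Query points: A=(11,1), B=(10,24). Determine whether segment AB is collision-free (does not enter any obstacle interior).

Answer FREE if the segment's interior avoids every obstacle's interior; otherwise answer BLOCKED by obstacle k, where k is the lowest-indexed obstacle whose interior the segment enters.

Obstacle 1 [(1,14) (10,18) (1,24)]:
  edge (1,14)–(10,18): clear
  edge (10,18)–(1,24): clear
  edge (1,24)–(1,14): clear
  midpoint (21/2,25/2) outside
  → clear
Obstacle 2 [(2,6) (8,0) (10,11) (3,10)]:
  edge (2,6)–(8,0): clear
  edge (8,0)–(10,11): clear
  edge (10,11)–(3,10): clear
  edge (3,10)–(2,6): clear
  midpoint (21/2,25/2) outside
  → clear
Obstacle 3 [(15,11) (16,7) (20,0) (24,3) (24,11)]:
  edge (15,11)–(16,7): clear
  edge (16,7)–(20,0): clear
  edge (20,0)–(24,3): clear
  edge (24,3)–(24,11): clear
  edge (24,11)–(15,11): clear
  midpoint (21/2,25/2) outside
  → clear

FREE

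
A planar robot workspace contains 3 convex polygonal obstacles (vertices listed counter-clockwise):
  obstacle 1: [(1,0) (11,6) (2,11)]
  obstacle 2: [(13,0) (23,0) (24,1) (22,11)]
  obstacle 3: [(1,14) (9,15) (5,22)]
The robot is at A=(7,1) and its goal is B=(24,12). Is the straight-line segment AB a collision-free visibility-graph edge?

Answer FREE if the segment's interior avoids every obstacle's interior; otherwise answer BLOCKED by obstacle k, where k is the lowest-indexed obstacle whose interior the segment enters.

Obstacle 1 [(1,0) (11,6) (2,11)]:
  edge (1,0)–(11,6): clear
  edge (11,6)–(2,11): clear
  edge (2,11)–(1,0): clear
  midpoint (31/2,13/2) outside
  → clear
Obstacle 2 [(13,0) (23,0) (24,1) (22,11)]:
  edge (13,0)–(23,0): clear
  edge (23,0)–(24,1): clear
  edge (24,1)–(22,11): crosses AB
  edge (22,11)–(13,0): crosses AB
  → BLOCKED
Obstacle 3 [(1,14) (9,15) (5,22)]:
  edge (1,14)–(9,15): clear
  edge (9,15)–(5,22): clear
  edge (5,22)–(1,14): clear
  midpoint (31/2,13/2) outside
  → clear

BLOCKED by obstacle 2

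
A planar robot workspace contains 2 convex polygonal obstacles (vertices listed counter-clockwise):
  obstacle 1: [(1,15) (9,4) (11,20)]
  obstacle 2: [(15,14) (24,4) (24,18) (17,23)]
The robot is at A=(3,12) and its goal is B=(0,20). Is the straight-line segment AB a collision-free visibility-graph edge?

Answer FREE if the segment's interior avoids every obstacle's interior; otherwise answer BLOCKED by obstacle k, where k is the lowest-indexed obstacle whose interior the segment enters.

Obstacle 1 [(1,15) (9,4) (11,20)]:
  edge (1,15)–(9,4): crosses AB
  edge (9,4)–(11,20): clear
  edge (11,20)–(1,15): crosses AB
  → BLOCKED
Obstacle 2 [(15,14) (24,4) (24,18) (17,23)]:
  edge (15,14)–(24,4): clear
  edge (24,4)–(24,18): clear
  edge (24,18)–(17,23): clear
  edge (17,23)–(15,14): clear
  midpoint (3/2,16) outside
  → clear

BLOCKED by obstacle 1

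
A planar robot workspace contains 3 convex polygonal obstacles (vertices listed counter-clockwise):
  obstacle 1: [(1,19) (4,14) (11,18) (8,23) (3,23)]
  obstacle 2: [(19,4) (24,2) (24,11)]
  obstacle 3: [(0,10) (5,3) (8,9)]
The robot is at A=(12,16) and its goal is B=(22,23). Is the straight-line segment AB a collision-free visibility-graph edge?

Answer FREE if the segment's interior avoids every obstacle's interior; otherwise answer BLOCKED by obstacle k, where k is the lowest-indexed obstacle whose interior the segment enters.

Obstacle 1 [(1,19) (4,14) (11,18) (8,23) (3,23)]:
  edge (1,19)–(4,14): clear
  edge (4,14)–(11,18): clear
  edge (11,18)–(8,23): clear
  edge (8,23)–(3,23): clear
  edge (3,23)–(1,19): clear
  midpoint (17,39/2) outside
  → clear
Obstacle 2 [(19,4) (24,2) (24,11)]:
  edge (19,4)–(24,2): clear
  edge (24,2)–(24,11): clear
  edge (24,11)–(19,4): clear
  midpoint (17,39/2) outside
  → clear
Obstacle 3 [(0,10) (5,3) (8,9)]:
  edge (0,10)–(5,3): clear
  edge (5,3)–(8,9): clear
  edge (8,9)–(0,10): clear
  midpoint (17,39/2) outside
  → clear

FREE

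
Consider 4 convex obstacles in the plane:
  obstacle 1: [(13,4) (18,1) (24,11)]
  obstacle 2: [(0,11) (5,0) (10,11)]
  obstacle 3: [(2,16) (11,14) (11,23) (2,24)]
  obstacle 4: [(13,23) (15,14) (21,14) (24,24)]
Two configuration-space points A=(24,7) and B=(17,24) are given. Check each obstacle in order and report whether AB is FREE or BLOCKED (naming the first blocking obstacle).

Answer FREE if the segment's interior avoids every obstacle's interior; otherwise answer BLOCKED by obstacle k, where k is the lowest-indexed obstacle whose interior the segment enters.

BLOCKED by obstacle 1

Obstacle 1 [(13,4) (18,1) (24,11)]:
  edge (13,4)–(18,1): clear
  edge (18,1)–(24,11): crosses AB
  edge (24,11)–(13,4): crosses AB
  → BLOCKED
Obstacle 2 [(0,11) (5,0) (10,11)]:
  edge (0,11)–(5,0): clear
  edge (5,0)–(10,11): clear
  edge (10,11)–(0,11): clear
  midpoint (41/2,31/2) outside
  → clear
Obstacle 3 [(2,16) (11,14) (11,23) (2,24)]:
  edge (2,16)–(11,14): clear
  edge (11,14)–(11,23): clear
  edge (11,23)–(2,24): clear
  edge (2,24)–(2,16): clear
  midpoint (41/2,31/2) outside
  → clear
Obstacle 4 [(13,23) (15,14) (21,14) (24,24)]:
  edge (13,23)–(15,14): clear
  edge (15,14)–(21,14): clear
  edge (21,14)–(24,24): crosses AB
  edge (24,24)–(13,23): crosses AB
  → BLOCKED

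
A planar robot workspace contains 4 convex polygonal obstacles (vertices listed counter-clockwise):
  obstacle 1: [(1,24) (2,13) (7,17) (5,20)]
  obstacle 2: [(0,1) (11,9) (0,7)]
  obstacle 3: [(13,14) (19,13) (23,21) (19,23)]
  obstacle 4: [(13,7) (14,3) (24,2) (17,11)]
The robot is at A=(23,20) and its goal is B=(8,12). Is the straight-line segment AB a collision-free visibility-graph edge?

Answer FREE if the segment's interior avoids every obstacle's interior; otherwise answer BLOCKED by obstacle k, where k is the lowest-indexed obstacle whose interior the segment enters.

BLOCKED by obstacle 3

Obstacle 1 [(1,24) (2,13) (7,17) (5,20)]:
  edge (1,24)–(2,13): clear
  edge (2,13)–(7,17): clear
  edge (7,17)–(5,20): clear
  edge (5,20)–(1,24): clear
  midpoint (31/2,16) outside
  → clear
Obstacle 2 [(0,1) (11,9) (0,7)]:
  edge (0,1)–(11,9): clear
  edge (11,9)–(0,7): clear
  edge (0,7)–(0,1): clear
  midpoint (31/2,16) outside
  → clear
Obstacle 3 [(13,14) (19,13) (23,21) (19,23)]:
  edge (13,14)–(19,13): clear
  edge (19,13)–(23,21): crosses AB
  edge (23,21)–(19,23): clear
  edge (19,23)–(13,14): crosses AB
  → BLOCKED
Obstacle 4 [(13,7) (14,3) (24,2) (17,11)]:
  edge (13,7)–(14,3): clear
  edge (14,3)–(24,2): clear
  edge (24,2)–(17,11): clear
  edge (17,11)–(13,7): clear
  midpoint (31/2,16) outside
  → clear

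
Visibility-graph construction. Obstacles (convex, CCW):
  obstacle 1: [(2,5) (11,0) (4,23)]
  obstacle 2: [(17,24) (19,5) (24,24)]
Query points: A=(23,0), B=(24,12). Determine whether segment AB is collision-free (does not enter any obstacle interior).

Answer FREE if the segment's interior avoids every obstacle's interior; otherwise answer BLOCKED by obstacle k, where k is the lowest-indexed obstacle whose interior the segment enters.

FREE

Obstacle 1 [(2,5) (11,0) (4,23)]:
  edge (2,5)–(11,0): clear
  edge (11,0)–(4,23): clear
  edge (4,23)–(2,5): clear
  midpoint (47/2,6) outside
  → clear
Obstacle 2 [(17,24) (19,5) (24,24)]:
  edge (17,24)–(19,5): clear
  edge (19,5)–(24,24): clear
  edge (24,24)–(17,24): clear
  midpoint (47/2,6) outside
  → clear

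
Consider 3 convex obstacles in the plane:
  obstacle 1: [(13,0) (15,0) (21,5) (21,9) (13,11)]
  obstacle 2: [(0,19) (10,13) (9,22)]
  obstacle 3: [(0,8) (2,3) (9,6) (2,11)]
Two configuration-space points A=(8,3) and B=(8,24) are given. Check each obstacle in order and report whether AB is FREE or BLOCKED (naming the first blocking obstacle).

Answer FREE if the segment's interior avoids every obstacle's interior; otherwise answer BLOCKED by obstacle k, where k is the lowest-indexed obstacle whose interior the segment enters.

Obstacle 1 [(13,0) (15,0) (21,5) (21,9) (13,11)]:
  edge (13,0)–(15,0): clear
  edge (15,0)–(21,5): clear
  edge (21,5)–(21,9): clear
  edge (21,9)–(13,11): clear
  edge (13,11)–(13,0): clear
  midpoint (8,27/2) outside
  → clear
Obstacle 2 [(0,19) (10,13) (9,22)]:
  edge (0,19)–(10,13): crosses AB
  edge (10,13)–(9,22): clear
  edge (9,22)–(0,19): crosses AB
  → BLOCKED
Obstacle 3 [(0,8) (2,3) (9,6) (2,11)]:
  edge (0,8)–(2,3): clear
  edge (2,3)–(9,6): crosses AB
  edge (9,6)–(2,11): crosses AB
  edge (2,11)–(0,8): clear
  → BLOCKED

BLOCKED by obstacle 2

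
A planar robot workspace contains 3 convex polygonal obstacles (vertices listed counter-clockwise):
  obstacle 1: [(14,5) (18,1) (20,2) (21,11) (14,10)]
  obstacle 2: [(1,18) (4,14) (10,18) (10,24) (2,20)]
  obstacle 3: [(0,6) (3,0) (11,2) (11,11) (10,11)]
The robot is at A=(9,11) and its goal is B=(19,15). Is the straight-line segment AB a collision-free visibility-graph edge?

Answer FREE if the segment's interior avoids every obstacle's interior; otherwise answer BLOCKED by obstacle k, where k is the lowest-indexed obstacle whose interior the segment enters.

FREE

Obstacle 1 [(14,5) (18,1) (20,2) (21,11) (14,10)]:
  edge (14,5)–(18,1): clear
  edge (18,1)–(20,2): clear
  edge (20,2)–(21,11): clear
  edge (21,11)–(14,10): clear
  edge (14,10)–(14,5): clear
  midpoint (14,13) outside
  → clear
Obstacle 2 [(1,18) (4,14) (10,18) (10,24) (2,20)]:
  edge (1,18)–(4,14): clear
  edge (4,14)–(10,18): clear
  edge (10,18)–(10,24): clear
  edge (10,24)–(2,20): clear
  edge (2,20)–(1,18): clear
  midpoint (14,13) outside
  → clear
Obstacle 3 [(0,6) (3,0) (11,2) (11,11) (10,11)]:
  edge (0,6)–(3,0): clear
  edge (3,0)–(11,2): clear
  edge (11,2)–(11,11): clear
  edge (11,11)–(10,11): clear
  edge (10,11)–(0,6): clear
  midpoint (14,13) outside
  → clear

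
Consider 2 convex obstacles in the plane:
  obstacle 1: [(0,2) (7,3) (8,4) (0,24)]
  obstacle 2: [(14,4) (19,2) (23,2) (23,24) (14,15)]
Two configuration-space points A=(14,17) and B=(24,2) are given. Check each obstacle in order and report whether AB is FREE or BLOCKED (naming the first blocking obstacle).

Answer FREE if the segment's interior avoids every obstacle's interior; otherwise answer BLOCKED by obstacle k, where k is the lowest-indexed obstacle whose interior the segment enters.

Obstacle 1 [(0,2) (7,3) (8,4) (0,24)]:
  edge (0,2)–(7,3): clear
  edge (7,3)–(8,4): clear
  edge (8,4)–(0,24): clear
  edge (0,24)–(0,2): clear
  midpoint (19,19/2) outside
  → clear
Obstacle 2 [(14,4) (19,2) (23,2) (23,24) (14,15)]:
  edge (14,4)–(19,2): clear
  edge (19,2)–(23,2): clear
  edge (23,2)–(23,24): crosses AB
  edge (23,24)–(14,15): crosses AB
  edge (14,15)–(14,4): clear
  → BLOCKED

BLOCKED by obstacle 2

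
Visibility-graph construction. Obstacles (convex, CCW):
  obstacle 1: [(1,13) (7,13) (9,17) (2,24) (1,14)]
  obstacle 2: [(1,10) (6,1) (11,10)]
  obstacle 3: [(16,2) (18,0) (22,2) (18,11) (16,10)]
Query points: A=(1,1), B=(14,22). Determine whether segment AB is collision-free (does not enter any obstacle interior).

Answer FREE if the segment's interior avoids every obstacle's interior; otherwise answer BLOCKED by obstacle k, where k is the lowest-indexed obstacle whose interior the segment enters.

Obstacle 1 [(1,13) (7,13) (9,17) (2,24) (1,14)]:
  edge (1,13)–(7,13): clear
  edge (7,13)–(9,17): clear
  edge (9,17)–(2,24): clear
  edge (2,24)–(1,14): clear
  edge (1,14)–(1,13): clear
  midpoint (15/2,23/2) outside
  → clear
Obstacle 2 [(1,10) (6,1) (11,10)]:
  edge (1,10)–(6,1): crosses AB
  edge (6,1)–(11,10): clear
  edge (11,10)–(1,10): crosses AB
  → BLOCKED
Obstacle 3 [(16,2) (18,0) (22,2) (18,11) (16,10)]:
  edge (16,2)–(18,0): clear
  edge (18,0)–(22,2): clear
  edge (22,2)–(18,11): clear
  edge (18,11)–(16,10): clear
  edge (16,10)–(16,2): clear
  midpoint (15/2,23/2) outside
  → clear

BLOCKED by obstacle 2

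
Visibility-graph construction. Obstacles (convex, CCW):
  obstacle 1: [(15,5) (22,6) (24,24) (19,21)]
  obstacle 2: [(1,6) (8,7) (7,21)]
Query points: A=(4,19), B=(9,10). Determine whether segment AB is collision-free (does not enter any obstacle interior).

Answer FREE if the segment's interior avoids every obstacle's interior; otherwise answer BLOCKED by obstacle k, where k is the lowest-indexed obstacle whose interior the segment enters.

BLOCKED by obstacle 2

Obstacle 1 [(15,5) (22,6) (24,24) (19,21)]:
  edge (15,5)–(22,6): clear
  edge (22,6)–(24,24): clear
  edge (24,24)–(19,21): clear
  edge (19,21)–(15,5): clear
  midpoint (13/2,29/2) outside
  → clear
Obstacle 2 [(1,6) (8,7) (7,21)]:
  edge (1,6)–(8,7): clear
  edge (8,7)–(7,21): crosses AB
  edge (7,21)–(1,6): crosses AB
  → BLOCKED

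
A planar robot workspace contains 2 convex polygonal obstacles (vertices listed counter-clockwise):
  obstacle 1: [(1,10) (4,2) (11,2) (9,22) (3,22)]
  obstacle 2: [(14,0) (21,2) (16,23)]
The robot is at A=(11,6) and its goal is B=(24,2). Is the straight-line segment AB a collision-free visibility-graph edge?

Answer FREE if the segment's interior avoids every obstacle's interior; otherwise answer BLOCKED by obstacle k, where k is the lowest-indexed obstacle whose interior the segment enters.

Obstacle 1 [(1,10) (4,2) (11,2) (9,22) (3,22)]:
  edge (1,10)–(4,2): clear
  edge (4,2)–(11,2): clear
  edge (11,2)–(9,22): clear
  edge (9,22)–(3,22): clear
  edge (3,22)–(1,10): clear
  midpoint (35/2,4) outside
  → clear
Obstacle 2 [(14,0) (21,2) (16,23)]:
  edge (14,0)–(21,2): clear
  edge (21,2)–(16,23): crosses AB
  edge (16,23)–(14,0): crosses AB
  → BLOCKED

BLOCKED by obstacle 2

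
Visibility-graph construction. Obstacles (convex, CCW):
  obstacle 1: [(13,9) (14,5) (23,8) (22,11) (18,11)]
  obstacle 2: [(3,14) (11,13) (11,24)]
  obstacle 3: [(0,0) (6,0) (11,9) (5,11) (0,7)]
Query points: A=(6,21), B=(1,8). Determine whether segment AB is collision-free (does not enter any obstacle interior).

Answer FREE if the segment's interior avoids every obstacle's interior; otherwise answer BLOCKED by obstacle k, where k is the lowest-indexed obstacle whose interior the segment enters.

Obstacle 1 [(13,9) (14,5) (23,8) (22,11) (18,11)]:
  edge (13,9)–(14,5): clear
  edge (14,5)–(23,8): clear
  edge (23,8)–(22,11): clear
  edge (22,11)–(18,11): clear
  edge (18,11)–(13,9): clear
  midpoint (7/2,29/2) outside
  → clear
Obstacle 2 [(3,14) (11,13) (11,24)]:
  edge (3,14)–(11,13): crosses AB
  edge (11,13)–(11,24): clear
  edge (11,24)–(3,14): crosses AB
  → BLOCKED
Obstacle 3 [(0,0) (6,0) (11,9) (5,11) (0,7)]:
  edge (0,0)–(6,0): clear
  edge (6,0)–(11,9): clear
  edge (11,9)–(5,11): clear
  edge (5,11)–(0,7): clear
  edge (0,7)–(0,0): clear
  midpoint (7/2,29/2) outside
  → clear

BLOCKED by obstacle 2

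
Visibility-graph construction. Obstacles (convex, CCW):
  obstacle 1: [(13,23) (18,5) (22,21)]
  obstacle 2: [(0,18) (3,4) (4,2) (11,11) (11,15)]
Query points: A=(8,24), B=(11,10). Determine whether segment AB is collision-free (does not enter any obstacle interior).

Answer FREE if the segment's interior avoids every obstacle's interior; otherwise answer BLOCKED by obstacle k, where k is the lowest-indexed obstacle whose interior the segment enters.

Obstacle 1 [(13,23) (18,5) (22,21)]:
  edge (13,23)–(18,5): clear
  edge (18,5)–(22,21): clear
  edge (22,21)–(13,23): clear
  midpoint (19/2,17) outside
  → clear
Obstacle 2 [(0,18) (3,4) (4,2) (11,11) (11,15)]:
  edge (0,18)–(3,4): clear
  edge (3,4)–(4,2): clear
  edge (4,2)–(11,11): crosses AB
  edge (11,11)–(11,15): clear
  edge (11,15)–(0,18): crosses AB
  → BLOCKED

BLOCKED by obstacle 2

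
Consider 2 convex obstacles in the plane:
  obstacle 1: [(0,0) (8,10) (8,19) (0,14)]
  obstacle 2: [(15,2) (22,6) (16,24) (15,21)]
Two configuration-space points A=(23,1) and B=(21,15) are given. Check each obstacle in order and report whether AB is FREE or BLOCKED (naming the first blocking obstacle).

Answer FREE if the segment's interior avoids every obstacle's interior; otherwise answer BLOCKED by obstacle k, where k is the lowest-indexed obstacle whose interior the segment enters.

Obstacle 1 [(0,0) (8,10) (8,19) (0,14)]:
  edge (0,0)–(8,10): clear
  edge (8,10)–(8,19): clear
  edge (8,19)–(0,14): clear
  edge (0,14)–(0,0): clear
  midpoint (22,8) outside
  → clear
Obstacle 2 [(15,2) (22,6) (16,24) (15,21)]:
  edge (15,2)–(22,6): clear
  edge (22,6)–(16,24): clear
  edge (16,24)–(15,21): clear
  edge (15,21)–(15,2): clear
  midpoint (22,8) outside
  → clear

FREE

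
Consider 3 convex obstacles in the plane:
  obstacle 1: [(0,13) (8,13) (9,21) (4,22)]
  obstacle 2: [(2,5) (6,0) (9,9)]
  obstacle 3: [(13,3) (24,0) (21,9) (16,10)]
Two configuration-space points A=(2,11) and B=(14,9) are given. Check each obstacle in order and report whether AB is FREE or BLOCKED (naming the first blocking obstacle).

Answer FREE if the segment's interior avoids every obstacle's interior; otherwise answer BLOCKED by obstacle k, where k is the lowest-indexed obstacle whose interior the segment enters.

Obstacle 1 [(0,13) (8,13) (9,21) (4,22)]:
  edge (0,13)–(8,13): clear
  edge (8,13)–(9,21): clear
  edge (9,21)–(4,22): clear
  edge (4,22)–(0,13): clear
  midpoint (8,10) outside
  → clear
Obstacle 2 [(2,5) (6,0) (9,9)]:
  edge (2,5)–(6,0): clear
  edge (6,0)–(9,9): clear
  edge (9,9)–(2,5): clear
  midpoint (8,10) outside
  → clear
Obstacle 3 [(13,3) (24,0) (21,9) (16,10)]:
  edge (13,3)–(24,0): clear
  edge (24,0)–(21,9): clear
  edge (21,9)–(16,10): clear
  edge (16,10)–(13,3): clear
  midpoint (8,10) outside
  → clear

FREE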